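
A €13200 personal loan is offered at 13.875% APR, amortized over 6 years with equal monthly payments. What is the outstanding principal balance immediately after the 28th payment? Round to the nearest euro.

With monthly rate i = 13.875%/12 = 0.0115625, the balance after k of n payments is P · [(1+i)^n − (1+i)^k] / [(1+i)^n − 1].
(1+0.0115625)^72 = 2.28810483 and (1+0.0115625)^28 = 1.37973662, so the balance is 13,200 × (2.28810483 − 1.37973662) / (2.28810483 − 1) = €9,308.61.

€9,309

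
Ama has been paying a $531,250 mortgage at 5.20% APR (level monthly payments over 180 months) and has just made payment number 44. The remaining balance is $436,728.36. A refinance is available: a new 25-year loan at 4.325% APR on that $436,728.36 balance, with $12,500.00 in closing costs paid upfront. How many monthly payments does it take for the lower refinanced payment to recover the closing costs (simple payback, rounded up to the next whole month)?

Current payment = 531,250 × 5.2%/12 / (1 − (1+0.0043333)^−180) = $4,256.65.
Refinanced payment = 436,728.36 × 0.0036042 / (1 − (1+0.0036042)^−300) = $2,384.30.
Monthly savings = $4,256.65 − $2,384.30 = $1,872.35.
Break-even = $12,500.00 / $1,872.35 = 6.68 → 7 months.

7 months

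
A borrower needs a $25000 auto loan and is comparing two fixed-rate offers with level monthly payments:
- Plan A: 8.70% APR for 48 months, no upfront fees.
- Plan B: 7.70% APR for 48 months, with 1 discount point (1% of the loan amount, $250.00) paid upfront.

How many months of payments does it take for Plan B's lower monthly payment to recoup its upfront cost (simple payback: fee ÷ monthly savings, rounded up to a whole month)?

22 months

Plan A: monthly rate = 8.7%/12 = 0.0072500; payment = 25,000 × 0.0072500 / (1 − (1+0.0072500)^−48) = $618.57.
Plan B: monthly rate = 7.7%/12 = 0.0064167; payment = 25,000 × 0.0064167 / (1 − (1+0.0064167)^−48) = $606.81.
Monthly savings = $618.57 − $606.81 = $11.76.
Break-even = $250.00 / $11.76 = 21.26 → 22 months.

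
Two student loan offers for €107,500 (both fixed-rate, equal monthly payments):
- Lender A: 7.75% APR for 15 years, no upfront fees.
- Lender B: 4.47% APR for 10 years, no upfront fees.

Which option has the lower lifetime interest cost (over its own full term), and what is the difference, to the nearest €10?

Lender A: at 7.75% the monthly rate is 0.0064583, so the payment is 107,500 × 0.0064583 / (1 − 1.0064583^−180) = €1,011.87.
Total interest on Lender A = 180 × €1,011.87 − €107,500 = €74,636.60.
Lender B: monthly rate = 4.47%/12 = 0.0037250; payment = 107,500 × 0.0037250 / (1 − (1+0.0037250)^−120) = €1,112.56.
Total interest on Lender B = 120 × €1,112.56 − €107,500 = €26,007.20.
Lender B is lower by €48,629.40.

Lender B by €48,630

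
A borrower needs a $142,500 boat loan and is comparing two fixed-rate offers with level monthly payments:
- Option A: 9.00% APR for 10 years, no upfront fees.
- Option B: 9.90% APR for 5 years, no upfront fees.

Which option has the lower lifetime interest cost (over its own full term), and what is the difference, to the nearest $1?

Option A: monthly rate = 9%/12 = 0.0075000; payment = 142,500 × 0.0075000 / (1 − (1+0.0075000)^−120) = $1,805.13.
Total interest on Option A = 120 × $1,805.13 − $142,500 = $74,115.60.
Option B: monthly rate = 9.9%/12 = 0.0082500; payment = 142,500 × 0.0082500 / (1 − (1+0.0082500)^−60) = $3,020.70.
Total interest on Option B = 60 × $3,020.70 − $142,500 = $38,742.00.
Option B is lower by $35,373.60.

Option B by $35,374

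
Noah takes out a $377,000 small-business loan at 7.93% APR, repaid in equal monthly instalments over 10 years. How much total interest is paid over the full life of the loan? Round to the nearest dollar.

At 7.93% the monthly rate is 0.0066083, so the payment is 377,000 × 0.0066083 / (1 − 1.0066083^−120) = $4,560.12.
Total paid = 120 × $4,560.12 = $547,214.40; interest = $547,214.40 − $377,000 = $170,214.40.

$170,214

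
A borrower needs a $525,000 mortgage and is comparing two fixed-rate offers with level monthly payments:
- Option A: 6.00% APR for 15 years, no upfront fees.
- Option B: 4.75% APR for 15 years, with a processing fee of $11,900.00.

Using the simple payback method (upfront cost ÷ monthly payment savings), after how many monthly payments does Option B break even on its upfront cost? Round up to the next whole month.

35 months

Option A: monthly rate = 6%/12 = 0.0050000; payment = 525,000 × 0.0050000 / (1 − (1+0.0050000)^−180) = $4,430.25.
Option B: monthly rate = 4.75%/12 = 0.0039583; payment = 525,000 × 0.0039583 / (1 − (1+0.0039583)^−180) = $4,083.62.
Monthly savings = $4,430.25 − $4,083.62 = $346.63.
Break-even = $11,900.00 / $346.63 = 34.33 → 35 months.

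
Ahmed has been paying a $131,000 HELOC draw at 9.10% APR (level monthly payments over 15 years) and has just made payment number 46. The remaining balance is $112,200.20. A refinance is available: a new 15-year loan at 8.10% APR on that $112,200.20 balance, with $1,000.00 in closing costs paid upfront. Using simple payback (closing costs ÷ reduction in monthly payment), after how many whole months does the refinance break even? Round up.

Current payment = 131,000 × 9.1%/12 / (1 − (1+0.0075833)^−180) = $1,336.49.
Refinanced payment = 112,200.20 × 0.0067500 / (1 − (1+0.0067500)^−180) = $1,078.73.
Monthly savings = $1,336.49 − $1,078.73 = $257.76.
Break-even = $1,000.00 / $257.76 = 3.88 → 4 months.

4 months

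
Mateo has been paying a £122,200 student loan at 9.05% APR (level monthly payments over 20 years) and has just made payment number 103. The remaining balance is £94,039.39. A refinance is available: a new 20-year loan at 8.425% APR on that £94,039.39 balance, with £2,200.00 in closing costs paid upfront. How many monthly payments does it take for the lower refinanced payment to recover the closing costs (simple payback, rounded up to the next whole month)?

Current payment = 122,200 × 9.05%/12 / (1 − (1+0.0075417)^−240) = £1,103.40.
Refinanced payment = 94,039.39 × 0.0070208 / (1 − (1+0.0070208)^−240) = £811.64.
Monthly savings = £1,103.40 − £811.64 = £291.76.
Break-even = £2,200.00 / £291.76 = 7.54 → 8 months.

8 months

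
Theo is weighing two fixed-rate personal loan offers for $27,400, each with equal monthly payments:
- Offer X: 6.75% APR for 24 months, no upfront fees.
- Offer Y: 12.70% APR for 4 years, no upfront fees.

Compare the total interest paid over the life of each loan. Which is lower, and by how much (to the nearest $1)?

Offer X by $5,720

Offer X: monthly rate = 6.75%/12 = 0.0056250; payment = 27,400 × 0.0056250 / (1 − (1+0.0056250)^−24) = $1,223.67.
Total interest on Offer X = 24 × $1,223.67 − $27,400 = $1,968.08.
Offer Y: monthly rate = 12.7%/12 = 0.0105833; payment = 27,400 × 0.0105833 / (1 − (1+0.0105833)^−48) = $731.00.
Total interest on Offer Y = 48 × $731.00 − $27,400 = $7,688.00.
Offer X is lower by $5,719.92.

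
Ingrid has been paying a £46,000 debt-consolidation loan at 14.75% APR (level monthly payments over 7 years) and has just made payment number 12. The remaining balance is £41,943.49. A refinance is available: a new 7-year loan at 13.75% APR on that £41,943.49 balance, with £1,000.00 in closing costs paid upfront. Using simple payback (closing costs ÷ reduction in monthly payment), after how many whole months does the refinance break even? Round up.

Current payment = 46,000 × 14.75%/12 / (1 − (1+0.0122917)^−84) = £881.21.
Refinanced payment = 41,943.49 × 0.0114583 / (1 − (1+0.0114583)^−84) = £780.24.
Monthly savings = £881.21 − £780.24 = £100.97.
Break-even = £1,000.00 / £100.97 = 9.90 → 10 months.

10 months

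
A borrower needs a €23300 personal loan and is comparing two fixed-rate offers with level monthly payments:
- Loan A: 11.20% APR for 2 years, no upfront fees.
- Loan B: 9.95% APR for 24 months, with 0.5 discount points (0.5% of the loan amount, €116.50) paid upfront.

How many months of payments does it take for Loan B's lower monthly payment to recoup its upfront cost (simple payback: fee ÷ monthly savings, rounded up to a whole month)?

9 months

Loan A: monthly rate = 11.2%/12 = 0.0093333; payment = 23,300 × 0.0093333 / (1 − (1+0.0093333)^−24) = €1,088.13.
Loan B: at 9.95% the monthly rate is 0.0082917, so the payment is 23,300 × 0.0082917 / (1 − 1.0082917^−24) = €1,074.64.
Monthly savings = €1,088.13 − €1,074.64 = €13.49.
Break-even = €116.50 / €13.49 = 8.64 → 9 months.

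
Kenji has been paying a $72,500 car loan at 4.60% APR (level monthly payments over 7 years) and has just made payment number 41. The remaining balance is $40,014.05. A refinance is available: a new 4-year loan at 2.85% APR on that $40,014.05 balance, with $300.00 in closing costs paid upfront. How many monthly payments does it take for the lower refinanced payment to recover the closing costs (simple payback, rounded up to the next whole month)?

Current payment = 72,500 × 4.6%/12 / (1 − (1+0.0038333)^−84) = $1,011.14.
Refinanced payment = 40,014.05 × 0.0023750 / (1 − (1+0.0023750)^−48) = $883.03.
Monthly savings = $1,011.14 − $883.03 = $128.11.
Break-even = $300.00 / $128.11 = 2.34 → 3 months.

3 months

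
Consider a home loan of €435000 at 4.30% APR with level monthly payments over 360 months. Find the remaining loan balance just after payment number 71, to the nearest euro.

With monthly rate i = 4.3%/12 = 0.0035833, the balance after k of n payments is P · [(1+i)^n − (1+i)^k] / [(1+i)^n − 1].
(1+0.0035833)^360 = 3.62441993 and (1+0.0035833)^71 = 1.28912272, so the balance is 435,000 × (3.62441993 − 1.28912272) / (3.62441993 − 1) = €387,077.65.

€387,078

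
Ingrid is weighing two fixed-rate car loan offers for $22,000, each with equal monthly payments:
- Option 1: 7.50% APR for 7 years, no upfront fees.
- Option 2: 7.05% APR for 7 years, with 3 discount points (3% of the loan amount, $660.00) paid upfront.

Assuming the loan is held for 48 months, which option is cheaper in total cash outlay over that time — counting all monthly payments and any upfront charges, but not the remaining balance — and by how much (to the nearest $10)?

Option 1 by $430

Option 1: monthly rate = 7.5%/12 = 0.0062500; payment = 22,000 × 0.0062500 / (1 − (1+0.0062500)^−84) = $337.44.
Option 2: monthly rate = 7.05%/12 = 0.0058750; payment = 22,000 × 0.0058750 / (1 − (1+0.0058750)^−84) = $332.58.
Over 48 months: Option 1 costs 48 × $337.44 = $16,197.12; Option 2 costs 48 × $332.58 + $660.00 = $16,623.84.
Option 1 is cheaper by $16,623.84 − $16,197.12 = $426.72.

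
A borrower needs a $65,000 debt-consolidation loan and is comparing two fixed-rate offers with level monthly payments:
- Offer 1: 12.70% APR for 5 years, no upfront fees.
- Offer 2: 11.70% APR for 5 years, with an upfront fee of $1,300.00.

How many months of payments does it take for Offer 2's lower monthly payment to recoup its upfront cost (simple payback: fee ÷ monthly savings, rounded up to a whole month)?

Offer 1: at 12.70% the monthly rate is 0.0105833, so the payment is 65,000 × 0.0105833 / (1 − 1.0105833^−60) = $1,468.99.
Offer 2: at 11.70% the monthly rate is 0.0097500, so the payment is 65,000 × 0.0097500 / (1 − 1.0097500^−60) = $1,436.05.
Monthly savings = $1,468.99 − $1,436.05 = $32.94.
Break-even = $1,300.00 / $32.94 = 39.47 → 40 months.

40 months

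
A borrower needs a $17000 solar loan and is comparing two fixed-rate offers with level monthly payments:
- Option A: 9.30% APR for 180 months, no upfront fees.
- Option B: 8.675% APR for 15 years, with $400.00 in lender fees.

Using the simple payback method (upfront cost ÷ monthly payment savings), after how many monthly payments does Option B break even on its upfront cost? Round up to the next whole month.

Option A: at 9.30% the monthly rate is 0.0077500, so the payment is 17,000 × 0.0077500 / (1 − 1.0077500^−180) = $175.47.
Option B: at 8.675% the monthly rate is 0.0072292, so the payment is 17,000 × 0.0072292 / (1 − 1.0072292^−180) = $169.15.
Monthly savings = $175.47 − $169.15 = $6.32.
Break-even = $400.00 / $6.32 = 63.29 → 64 months.

64 months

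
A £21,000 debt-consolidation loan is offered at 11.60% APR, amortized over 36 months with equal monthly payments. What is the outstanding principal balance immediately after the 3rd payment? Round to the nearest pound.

With monthly rate i = 11.6%/12 = 0.0096667, the balance after k of n payments is P · [(1+i)^n − (1+i)^k] / [(1+i)^n − 1].
(1+0.0096667)^36 = 1.41386736 and (1+0.0096667)^3 = 1.02928124, so the balance is 21,000 × (1.41386736 − 1.02928124) / (1.41386736 − 1) = £19,514.24.

£19,514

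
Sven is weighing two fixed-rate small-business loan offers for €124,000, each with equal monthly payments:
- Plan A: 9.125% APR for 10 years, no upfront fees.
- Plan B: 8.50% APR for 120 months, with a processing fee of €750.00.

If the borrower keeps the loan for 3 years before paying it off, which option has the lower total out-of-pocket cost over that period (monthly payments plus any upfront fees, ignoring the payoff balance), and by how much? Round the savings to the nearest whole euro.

Plan B by €753

Plan A: monthly rate = 9.125%/12 = 0.0076042; payment = 124,000 × 0.0076042 / (1 − (1+0.0076042)^−120) = €1,579.18.
Plan B: at 8.50% the monthly rate is 0.0070833, so the payment is 124,000 × 0.0070833 / (1 − 1.0070833^−120) = €1,537.42.
Over 36 months: Plan A costs 36 × €1,579.18 = €56,850.48; Plan B costs 36 × €1,537.42 + €750.00 = €56,097.12.
Plan B is cheaper by €56,850.48 − €56,097.12 = €753.36.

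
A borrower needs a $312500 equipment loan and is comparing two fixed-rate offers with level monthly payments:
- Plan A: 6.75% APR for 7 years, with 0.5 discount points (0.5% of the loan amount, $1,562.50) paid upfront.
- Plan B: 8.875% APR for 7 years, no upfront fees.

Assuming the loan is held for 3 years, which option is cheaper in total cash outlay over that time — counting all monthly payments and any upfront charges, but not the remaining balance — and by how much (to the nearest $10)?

Plan A by $10,310

Plan A: at 6.75% the monthly rate is 0.0056250, so the payment is 312,500 × 0.0056250 / (1 − 1.0056250^−84) = $4,678.36.
Plan B: monthly rate = 8.875%/12 = 0.0073958; payment = 312,500 × 0.0073958 / (1 − (1+0.0073958)^−84) = $5,008.04.
Over 36 months: Plan A costs 36 × $4,678.36 + $1,562.50 = $169,983.46; Plan B costs 36 × $5,008.04 = $180,289.44.
Plan A is cheaper by $180,289.44 − $169,983.46 = $10,305.98.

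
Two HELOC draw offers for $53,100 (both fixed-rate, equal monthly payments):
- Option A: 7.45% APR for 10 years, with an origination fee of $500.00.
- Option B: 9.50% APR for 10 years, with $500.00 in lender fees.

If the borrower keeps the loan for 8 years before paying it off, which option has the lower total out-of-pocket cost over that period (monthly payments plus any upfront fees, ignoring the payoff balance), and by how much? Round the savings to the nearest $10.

Option A by $5,590

Option A: at 7.45% the monthly rate is 0.0062083, so the payment is 53,100 × 0.0062083 / (1 − 1.0062083^−120) = $628.92.
Option B: at 9.50% the monthly rate is 0.0079167, so the payment is 53,100 × 0.0079167 / (1 − 1.0079167^−120) = $687.10.
Over 96 months: Option A costs 96 × $628.92 + $500.00 = $60,876.32; Option B costs 96 × $687.10 + $500.00 = $66,461.60.
Option A is cheaper by $66,461.60 − $60,876.32 = $5,585.28.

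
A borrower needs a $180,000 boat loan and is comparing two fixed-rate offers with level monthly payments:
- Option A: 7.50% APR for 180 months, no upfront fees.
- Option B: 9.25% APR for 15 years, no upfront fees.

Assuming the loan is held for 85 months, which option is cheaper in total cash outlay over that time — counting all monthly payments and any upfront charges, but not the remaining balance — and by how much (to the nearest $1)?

Option A by $15,634

Option A: at 7.50% the monthly rate is 0.0062500, so the payment is 180,000 × 0.0062500 / (1 − 1.0062500^−180) = $1,668.62.
Option B: monthly rate = 9.25%/12 = 0.0077083; payment = 180,000 × 0.0077083 / (1 − (1+0.0077083)^−180) = $1,852.55.
Over 85 months: Option A costs 85 × $1,668.62 = $141,832.70; Option B costs 85 × $1,852.55 = $157,466.75.
Option A is cheaper by $157,466.75 − $141,832.70 = $15,634.05.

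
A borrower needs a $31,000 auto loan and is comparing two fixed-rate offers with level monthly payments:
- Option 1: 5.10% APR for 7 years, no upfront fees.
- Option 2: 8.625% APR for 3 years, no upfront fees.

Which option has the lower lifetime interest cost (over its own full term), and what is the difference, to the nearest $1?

Option 2 by $1,633

Option 1: monthly rate = 5.1%/12 = 0.0042500; payment = 31,000 × 0.0042500 / (1 − (1+0.0042500)^−84) = $439.61.
Total interest on Option 1 = 84 × $439.61 − $31,000 = $5,927.24.
Option 2: monthly rate = 8.625%/12 = 0.0071875; payment = 31,000 × 0.0071875 / (1 − (1+0.0071875)^−36) = $980.39.
Total interest on Option 2 = 36 × $980.39 − $31,000 = $4,294.04.
Option 2 is lower by $1,633.20.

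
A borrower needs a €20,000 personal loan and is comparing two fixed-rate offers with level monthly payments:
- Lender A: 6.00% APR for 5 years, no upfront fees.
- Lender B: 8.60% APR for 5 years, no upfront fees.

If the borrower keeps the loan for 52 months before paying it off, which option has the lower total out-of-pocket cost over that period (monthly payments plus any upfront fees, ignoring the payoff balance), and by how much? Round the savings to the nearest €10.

Lender A: monthly rate = 6%/12 = 0.0050000; payment = 20,000 × 0.0050000 / (1 − (1+0.0050000)^−60) = €386.66.
Lender B: at 8.60% the monthly rate is 0.0071667, so the payment is 20,000 × 0.0071667 / (1 − 1.0071667^−60) = €411.30.
Over 52 months: Lender A costs 52 × €386.66 = €20,106.32; Lender B costs 52 × €411.30 = €21,387.60.
Lender A is cheaper by €21,387.60 − €20,106.32 = €1,281.28.

Lender A by €1,280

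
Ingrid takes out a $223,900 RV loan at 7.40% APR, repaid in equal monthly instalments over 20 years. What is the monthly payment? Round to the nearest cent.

At 7.40% the monthly rate is 0.0061667, so the payment is 223,900 × 0.0061667 / (1 − 1.0061667^−240) = $1,790.06.

$1,790.06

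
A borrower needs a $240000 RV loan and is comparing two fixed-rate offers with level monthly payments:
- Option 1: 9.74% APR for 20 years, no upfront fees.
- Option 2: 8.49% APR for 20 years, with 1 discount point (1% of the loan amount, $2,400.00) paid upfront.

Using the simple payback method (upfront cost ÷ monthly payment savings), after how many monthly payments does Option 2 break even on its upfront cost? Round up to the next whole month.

Option 1: at 9.74% the monthly rate is 0.0081167, so the payment is 240,000 × 0.0081167 / (1 − 1.0081167^−240) = $2,274.86.
Option 2: at 8.49% the monthly rate is 0.0070750, so the payment is 240,000 × 0.0070750 / (1 − 1.0070750^−240) = $2,081.26.
Monthly savings = $2,274.86 − $2,081.26 = $193.60.
Break-even = $2,400.00 / $193.60 = 12.40 → 13 months.

13 months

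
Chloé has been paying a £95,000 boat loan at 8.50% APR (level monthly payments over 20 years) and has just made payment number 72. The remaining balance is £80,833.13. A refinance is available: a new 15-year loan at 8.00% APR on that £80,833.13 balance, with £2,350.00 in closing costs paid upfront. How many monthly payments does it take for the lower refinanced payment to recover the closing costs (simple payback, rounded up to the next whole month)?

46 months

Current payment = 95,000 × 8.5%/12 / (1 − (1+0.0070833)^−240) = £824.43.
Refinanced payment = 80,833.13 × 0.0066667 / (1 − (1+0.0066667)^−180) = £772.48.
Monthly savings = £824.43 − £772.48 = £51.95.
Break-even = £2,350.00 / £51.95 = 45.24 → 46 months.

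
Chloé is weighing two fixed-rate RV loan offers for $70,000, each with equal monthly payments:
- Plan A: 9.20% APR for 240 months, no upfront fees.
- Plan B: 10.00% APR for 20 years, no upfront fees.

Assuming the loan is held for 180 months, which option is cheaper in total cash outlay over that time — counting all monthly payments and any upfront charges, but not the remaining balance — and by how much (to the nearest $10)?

Plan A: monthly rate = 9.2%/12 = 0.0076667; payment = 70,000 × 0.0076667 / (1 − (1+0.0076667)^−240) = $638.84.
Plan B: monthly rate = 10%/12 = 0.0083333; payment = 70,000 × 0.0083333 / (1 − (1+0.0083333)^−240) = $675.52.
Over 180 months: Plan A costs 180 × $638.84 = $114,991.20; Plan B costs 180 × $675.52 = $121,593.60.
Plan A is cheaper by $121,593.60 − $114,991.20 = $6,602.40.

Plan A by $6,600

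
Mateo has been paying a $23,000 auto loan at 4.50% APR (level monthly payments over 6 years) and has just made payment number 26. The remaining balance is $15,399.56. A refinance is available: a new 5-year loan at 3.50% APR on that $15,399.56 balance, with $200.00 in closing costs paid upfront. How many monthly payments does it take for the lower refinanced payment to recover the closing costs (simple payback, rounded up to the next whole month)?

Current payment = 23,000 × 4.5%/12 / (1 − (1+0.0037500)^−72) = $365.10.
Refinanced payment = 15,399.56 × 0.0029167 / (1 − (1+0.0029167)^−60) = $280.14.
Monthly savings = $365.10 − $280.14 = $84.96.
Break-even = $200.00 / $84.96 = 2.35 → 3 months.

3 months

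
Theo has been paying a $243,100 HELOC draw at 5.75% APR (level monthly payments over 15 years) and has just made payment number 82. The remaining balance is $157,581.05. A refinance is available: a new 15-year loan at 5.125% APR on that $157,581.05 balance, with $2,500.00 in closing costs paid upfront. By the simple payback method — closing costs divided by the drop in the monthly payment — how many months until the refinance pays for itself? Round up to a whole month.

4 months

Current payment = 243,100 × 5.75%/12 / (1 − (1+0.0047917)^−180) = $2,018.73.
Refinanced payment = 157,581.05 × 0.0042708 / (1 − (1+0.0042708)^−180) = $1,256.43.
Monthly savings = $2,018.73 − $1,256.43 = $762.30.
Break-even = $2,500.00 / $762.30 = 3.28 → 4 months.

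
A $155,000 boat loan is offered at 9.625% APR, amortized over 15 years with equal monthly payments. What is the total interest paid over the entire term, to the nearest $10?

Monthly rate = 9.625%/12 = 0.0080208; payment = 155,000 × 0.0080208 / (1 − (1+0.0080208)^−180) = $1,630.26.
Total paid = 180 × $1,630.26 = $293,446.80; interest = $293,446.80 − $155,000 = $138,446.80.

$138,450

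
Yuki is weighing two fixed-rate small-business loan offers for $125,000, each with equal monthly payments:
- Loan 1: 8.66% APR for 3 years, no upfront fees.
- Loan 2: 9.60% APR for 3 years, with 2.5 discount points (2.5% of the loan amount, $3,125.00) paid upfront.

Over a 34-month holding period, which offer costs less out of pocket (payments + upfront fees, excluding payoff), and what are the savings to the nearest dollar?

Loan 1: monthly rate = 8.66%/12 = 0.0072167; payment = 125,000 × 0.0072167 / (1 − (1+0.0072167)^−36) = $3,955.22.
Loan 2: at 9.60% the monthly rate is 0.0080000, so the payment is 125,000 × 0.0080000 / (1 − 1.0080000^−36) = $4,009.96.
Over 34 months: Loan 1 costs 34 × $3,955.22 = $134,477.48; Loan 2 costs 34 × $4,009.96 + $3,125.00 = $139,463.64.
Loan 1 is cheaper by $139,463.64 − $134,477.48 = $4,986.16.

Loan 1 by $4,986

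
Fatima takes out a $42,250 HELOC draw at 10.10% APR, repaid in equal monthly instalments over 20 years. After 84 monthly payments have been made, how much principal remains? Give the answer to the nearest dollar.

$35,582

With monthly rate i = 10.1%/12 = 0.0084167, the balance after k of n payments is P · [(1+i)^n − (1+i)^k] / [(1+i)^n − 1].
(1+0.0084167)^240 = 7.47486880 and (1+0.0084167)^84 = 2.02190735, so the balance is 42,250 × (7.47486880 − 2.02190735) / (7.47486880 − 1) = $35,581.82.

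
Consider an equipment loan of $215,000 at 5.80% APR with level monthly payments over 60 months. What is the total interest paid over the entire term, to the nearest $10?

Monthly rate = 5.8%/12 = 0.0048333; payment = 215,000 × 0.0048333 / (1 − (1+0.0048333)^−60) = $4,136.59.
Total paid = 60 × $4,136.59 = $248,195.40; interest = $248,195.40 − $215,000 = $33,195.40.

$33,200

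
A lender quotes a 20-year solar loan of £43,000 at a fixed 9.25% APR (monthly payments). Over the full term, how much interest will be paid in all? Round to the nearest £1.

At 9.25% the monthly rate is 0.0077083, so the payment is 43,000 × 0.0077083 / (1 − 1.0077083^−240) = £393.82.
Total paid = 240 × £393.82 = £94,516.80; interest = £94,516.80 − £43,000 = £51,516.80.

£51,517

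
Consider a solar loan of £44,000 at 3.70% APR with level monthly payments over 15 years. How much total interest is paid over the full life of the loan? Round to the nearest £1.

At 3.70% the monthly rate is 0.0030833, so the payment is 44,000 × 0.0030833 / (1 − 1.0030833^−180) = £318.89.
Total paid = 180 × £318.89 = £57,400.20; interest = £57,400.20 − £44,000 = £13,400.20.

£13,400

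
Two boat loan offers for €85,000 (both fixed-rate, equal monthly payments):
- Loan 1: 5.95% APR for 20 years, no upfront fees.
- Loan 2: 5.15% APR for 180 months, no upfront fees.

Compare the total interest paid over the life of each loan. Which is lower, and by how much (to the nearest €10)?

Loan 2 by €23,370

Loan 1: monthly rate = 5.95%/12 = 0.0049583; payment = 85,000 × 0.0049583 / (1 − (1+0.0049583)^−240) = €606.52.
Total interest on Loan 1 = 240 × €606.52 − €85,000 = €60,564.80.
Loan 2: monthly rate = 5.15%/12 = 0.0042917; payment = 85,000 × 0.0042917 / (1 − (1+0.0042917)^−180) = €678.84.
Total interest on Loan 2 = 180 × €678.84 − €85,000 = €37,191.20.
Loan 2 is lower by €23,373.60.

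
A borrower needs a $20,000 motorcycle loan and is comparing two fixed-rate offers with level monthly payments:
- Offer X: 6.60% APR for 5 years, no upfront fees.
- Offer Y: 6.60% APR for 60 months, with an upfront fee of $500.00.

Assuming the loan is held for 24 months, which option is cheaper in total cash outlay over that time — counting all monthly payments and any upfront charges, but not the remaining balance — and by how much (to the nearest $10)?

Offer X by $500

Offer X: monthly rate = 6.6%/12 = 0.0055000; payment = 20,000 × 0.0055000 / (1 − (1+0.0055000)^−60) = $392.26.
Offer Y: at 6.60% the monthly rate is 0.0055000, so the payment is 20,000 × 0.0055000 / (1 − 1.0055000^−60) = $392.26.
Over 24 months: Offer X costs 24 × $392.26 = $9,414.24; Offer Y costs 24 × $392.26 + $500.00 = $9,914.24.
Offer X is cheaper by $9,914.24 − $9,414.24 = $500.00.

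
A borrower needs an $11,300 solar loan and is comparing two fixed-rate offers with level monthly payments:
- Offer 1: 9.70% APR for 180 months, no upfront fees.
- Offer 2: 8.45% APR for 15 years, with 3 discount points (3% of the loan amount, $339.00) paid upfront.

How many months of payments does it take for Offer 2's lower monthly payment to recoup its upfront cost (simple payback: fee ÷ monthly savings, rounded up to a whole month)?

41 months

Offer 1: at 9.70% the monthly rate is 0.0080833, so the payment is 11,300 × 0.0080833 / (1 − 1.0080833^−180) = $119.36.
Offer 2: monthly rate = 8.45%/12 = 0.0070417; payment = 11,300 × 0.0070417 / (1 − (1+0.0070417)^−180) = $110.94.
Monthly savings = $119.36 − $110.94 = $8.42.
Break-even = $339.00 / $8.42 = 40.26 → 41 months.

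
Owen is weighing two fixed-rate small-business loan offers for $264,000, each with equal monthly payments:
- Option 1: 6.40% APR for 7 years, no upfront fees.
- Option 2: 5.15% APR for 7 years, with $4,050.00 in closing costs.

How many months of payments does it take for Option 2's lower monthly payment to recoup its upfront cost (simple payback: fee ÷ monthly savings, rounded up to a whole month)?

Option 1: at 6.40% the monthly rate is 0.0053333, so the payment is 264,000 × 0.0053333 / (1 − 1.0053333^−84) = $3,907.48.
Option 2: at 5.15% the monthly rate is 0.0042917, so the payment is 264,000 × 0.0042917 / (1 − 1.0042917^−84) = $3,749.99.
Monthly savings = $3,907.48 − $3,749.99 = $157.49.
Break-even = $4,050.00 / $157.49 = 25.72 → 26 months.

26 months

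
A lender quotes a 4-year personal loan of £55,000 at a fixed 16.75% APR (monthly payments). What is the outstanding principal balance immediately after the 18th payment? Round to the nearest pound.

With monthly rate i = 16.75%/12 = 0.0139583, the balance after k of n payments is P · [(1+i)^n − (1+i)^k] / [(1+i)^n − 1].
(1+0.0139583)^48 = 1.94520432 and (1+0.0139583)^18 = 1.28339978, so the balance is 55,000 × (1.94520432 − 1.28339978) / (1.94520432 − 1) = £38,509.40.

£38,509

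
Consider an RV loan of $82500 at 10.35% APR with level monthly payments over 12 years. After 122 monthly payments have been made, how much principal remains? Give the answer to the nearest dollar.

With monthly rate i = 10.35%/12 = 0.0086250, the balance after k of n payments is P · [(1+i)^n − (1+i)^k] / [(1+i)^n − 1].
(1+0.0086250)^144 = 3.44414082 and (1+0.0086250)^122 = 2.85119469, so the balance is 82,500 × (3.44414082 − 2.85119469) / (3.44414082 − 1) = $20,014.42.

$20,014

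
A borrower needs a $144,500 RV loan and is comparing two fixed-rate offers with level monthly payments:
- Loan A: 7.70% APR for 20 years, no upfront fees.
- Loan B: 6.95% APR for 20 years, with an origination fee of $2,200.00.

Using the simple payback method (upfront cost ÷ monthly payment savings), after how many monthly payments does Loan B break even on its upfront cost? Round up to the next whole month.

Loan A: monthly rate = 7.7%/12 = 0.0064167; payment = 144,500 × 0.0064167 / (1 − (1+0.0064167)^−240) = $1,181.82.
Loan B: at 6.95% the monthly rate is 0.0057917, so the payment is 144,500 × 0.0057917 / (1 − 1.0057917^−240) = $1,115.97.
Monthly savings = $1,181.82 − $1,115.97 = $65.85.
Break-even = $2,200.00 / $65.85 = 33.41 → 34 months.

34 months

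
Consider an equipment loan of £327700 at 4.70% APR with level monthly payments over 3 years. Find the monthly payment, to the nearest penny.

£9,777.38

Monthly rate = 4.7%/12 = 0.0039167; payment = 327,700 × 0.0039167 / (1 − (1+0.0039167)^−36) = £9,777.38.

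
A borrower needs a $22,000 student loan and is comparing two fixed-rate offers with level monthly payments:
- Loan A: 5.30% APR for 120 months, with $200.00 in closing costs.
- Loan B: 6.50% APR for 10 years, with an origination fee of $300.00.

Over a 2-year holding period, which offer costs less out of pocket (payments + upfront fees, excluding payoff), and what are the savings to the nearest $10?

Loan A: at 5.30% the monthly rate is 0.0044167, so the payment is 22,000 × 0.0044167 / (1 − 1.0044167^−120) = $236.58.
Loan B: at 6.50% the monthly rate is 0.0054167, so the payment is 22,000 × 0.0054167 / (1 − 1.0054167^−120) = $249.81.
Over 24 months: Loan A costs 24 × $236.58 + $200.00 = $5,877.92; Loan B costs 24 × $249.81 + $300.00 = $6,295.44.
Loan A is cheaper by $6,295.44 − $5,877.92 = $417.52.

Loan A by $420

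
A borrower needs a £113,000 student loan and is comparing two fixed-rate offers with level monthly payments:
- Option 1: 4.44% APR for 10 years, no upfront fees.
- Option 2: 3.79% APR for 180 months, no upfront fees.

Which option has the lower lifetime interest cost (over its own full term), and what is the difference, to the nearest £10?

Option 1: at 4.44% the monthly rate is 0.0037000, so the payment is 113,000 × 0.0037000 / (1 − 1.0037000^−120) = £1,167.85.
Total interest on Option 1 = 120 × £1,167.85 − £113,000 = £27,142.00.
Option 2: monthly rate = 3.79%/12 = 0.0031583; payment = 113,000 × 0.0031583 / (1 − (1+0.0031583)^−180) = £824.01.
Total interest on Option 2 = 180 × £824.01 − £113,000 = £35,321.80.
Option 1 is lower by £8,179.80.

Option 1 by £8,180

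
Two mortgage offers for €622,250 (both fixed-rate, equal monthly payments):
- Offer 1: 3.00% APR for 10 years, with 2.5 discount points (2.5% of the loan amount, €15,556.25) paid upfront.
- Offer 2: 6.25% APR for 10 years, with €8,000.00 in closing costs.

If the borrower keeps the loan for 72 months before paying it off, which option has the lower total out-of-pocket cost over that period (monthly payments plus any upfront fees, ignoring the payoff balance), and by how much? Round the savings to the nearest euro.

Offer 1: monthly rate = 3%/12 = 0.0025000; payment = 622,250 × 0.0025000 / (1 − (1+0.0025000)^−120) = €6,008.49.
Offer 2: at 6.25% the monthly rate is 0.0052083, so the payment is 622,250 × 0.0052083 / (1 − 1.0052083^−120) = €6,986.63.
Over 72 months: Offer 1 costs 72 × €6,008.49 + €15,556.25 = €448,167.53; Offer 2 costs 72 × €6,986.63 + €8,000.00 = €511,037.36.
Offer 1 is cheaper by €511,037.36 − €448,167.53 = €62,869.83.

Offer 1 by €62,870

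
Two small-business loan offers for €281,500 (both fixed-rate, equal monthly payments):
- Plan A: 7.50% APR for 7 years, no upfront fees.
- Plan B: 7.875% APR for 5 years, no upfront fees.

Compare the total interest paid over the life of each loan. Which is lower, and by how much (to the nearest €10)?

Plan A: monthly rate = 7.5%/12 = 0.0062500; payment = 281,500 × 0.0062500 / (1 − (1+0.0062500)^−84) = €4,317.72.
Total interest on Plan A = 84 × €4,317.72 − €281,500 = €81,188.48.
Plan B: monthly rate = 7.875%/12 = 0.0065625; payment = 281,500 × 0.0065625 / (1 − (1+0.0065625)^−60) = €5,690.98.
Total interest on Plan B = 60 × €5,690.98 − €281,500 = €59,958.80.
Plan B is lower by €21,229.68.

Plan B by €21,230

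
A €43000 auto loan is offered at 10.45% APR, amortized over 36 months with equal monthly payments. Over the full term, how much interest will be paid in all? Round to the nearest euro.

At 10.45% the monthly rate is 0.0087083, so the payment is 43,000 × 0.0087083 / (1 − 1.0087083^−36) = €1,396.59.
Total paid = 36 × €1,396.59 = €50,277.24; interest = €50,277.24 − €43,000 = €7,277.24.

€7,277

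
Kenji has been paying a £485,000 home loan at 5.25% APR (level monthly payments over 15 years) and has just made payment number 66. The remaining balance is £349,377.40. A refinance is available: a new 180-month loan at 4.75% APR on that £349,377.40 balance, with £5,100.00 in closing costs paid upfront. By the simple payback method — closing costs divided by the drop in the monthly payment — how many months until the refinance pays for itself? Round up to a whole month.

5 months

Current payment = 485,000 × 5.25%/12 / (1 − (1+0.0043750)^−180) = £3,898.81.
Refinanced payment = 349,377.40 × 0.0039583 / (1 − (1+0.0039583)^−180) = £2,717.57.
Monthly savings = £3,898.81 − £2,717.57 = £1,181.24.
Break-even = £5,100.00 / £1,181.24 = 4.32 → 5 months.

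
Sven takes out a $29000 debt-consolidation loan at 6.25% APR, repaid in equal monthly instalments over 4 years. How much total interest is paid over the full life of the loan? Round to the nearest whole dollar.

At 6.25% the monthly rate is 0.0052083, so the payment is 29,000 × 0.0052083 / (1 − 1.0052083^−48) = $684.39.
Total paid = 48 × $684.39 = $32,850.72; interest = $32,850.72 − $29,000 = $3,850.72.

$3,851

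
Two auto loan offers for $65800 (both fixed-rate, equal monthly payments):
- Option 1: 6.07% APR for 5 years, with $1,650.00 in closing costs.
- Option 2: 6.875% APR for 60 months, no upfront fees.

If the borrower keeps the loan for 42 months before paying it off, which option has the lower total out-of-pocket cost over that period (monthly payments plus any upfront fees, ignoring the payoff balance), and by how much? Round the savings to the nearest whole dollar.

Option 2 by $608

Option 1: monthly rate = 6.07%/12 = 0.0050583; payment = 65,800 × 0.0050583 / (1 − (1+0.0050583)^−60) = $1,274.24.
Option 2: at 6.875% the monthly rate is 0.0057292, so the payment is 65,800 × 0.0057292 / (1 − 1.0057292^−60) = $1,299.04.
Over 42 months: Option 1 costs 42 × $1,274.24 + $1,650.00 = $55,168.08; Option 2 costs 42 × $1,299.04 = $54,559.68.
Option 2 is cheaper by $55,168.08 − $54,559.68 = $608.40.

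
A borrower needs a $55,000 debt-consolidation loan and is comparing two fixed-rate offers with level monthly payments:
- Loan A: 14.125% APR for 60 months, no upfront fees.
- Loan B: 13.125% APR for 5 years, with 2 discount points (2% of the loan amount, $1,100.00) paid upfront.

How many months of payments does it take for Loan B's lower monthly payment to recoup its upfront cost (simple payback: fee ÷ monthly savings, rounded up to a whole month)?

Loan A: monthly rate = 14.125%/12 = 0.0117708; payment = 55,000 × 0.0117708 / (1 − (1+0.0117708)^−60) = $1,283.32.
Loan B: monthly rate = 13.125%/12 = 0.0109375; payment = 55,000 × 0.0109375 / (1 − (1+0.0109375)^−60) = $1,254.94.
Monthly savings = $1,283.32 − $1,254.94 = $28.38.
Break-even = $1,100.00 / $28.38 = 38.76 → 39 months.

39 months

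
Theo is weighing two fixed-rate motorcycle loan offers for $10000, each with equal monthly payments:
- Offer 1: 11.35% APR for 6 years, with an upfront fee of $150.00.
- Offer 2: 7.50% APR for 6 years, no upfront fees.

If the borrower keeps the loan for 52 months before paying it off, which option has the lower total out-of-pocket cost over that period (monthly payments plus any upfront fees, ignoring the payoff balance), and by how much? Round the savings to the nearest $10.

Offer 1: monthly rate = 11.35%/12 = 0.0094583; payment = 10,000 × 0.0094583 / (1 − (1+0.0094583)^−72) = $192.14.
Offer 2: at 7.50% the monthly rate is 0.0062500, so the payment is 10,000 × 0.0062500 / (1 − 1.0062500^−72) = $172.90.
Over 52 months: Offer 1 costs 52 × $192.14 + $150.00 = $10,141.28; Offer 2 costs 52 × $172.90 = $8,990.80.
Offer 2 is cheaper by $10,141.28 − $8,990.80 = $1,150.48.

Offer 2 by $1,150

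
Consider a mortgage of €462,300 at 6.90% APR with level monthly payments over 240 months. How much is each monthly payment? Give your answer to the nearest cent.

€3,556.51

At 6.90% the monthly rate is 0.0057500, so the payment is 462,300 × 0.0057500 / (1 − 1.0057500^−240) = €3,556.51.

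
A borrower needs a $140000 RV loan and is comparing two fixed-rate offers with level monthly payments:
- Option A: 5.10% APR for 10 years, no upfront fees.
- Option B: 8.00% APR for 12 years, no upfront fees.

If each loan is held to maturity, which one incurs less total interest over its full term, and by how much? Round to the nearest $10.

Option A by $39,210

Option A: monthly rate = 5.1%/12 = 0.0042500; payment = 140,000 × 0.0042500 / (1 − (1+0.0042500)^−120) = $1,491.77.
Total interest on Option A = 120 × $1,491.77 − $140,000 = $39,012.40.
Option B: monthly rate = 8%/12 = 0.0066667; payment = 140,000 × 0.0066667 / (1 − (1+0.0066667)^−144) = $1,515.43.
Total interest on Option B = 144 × $1,515.43 − $140,000 = $78,221.92.
Option A is lower by $39,209.52.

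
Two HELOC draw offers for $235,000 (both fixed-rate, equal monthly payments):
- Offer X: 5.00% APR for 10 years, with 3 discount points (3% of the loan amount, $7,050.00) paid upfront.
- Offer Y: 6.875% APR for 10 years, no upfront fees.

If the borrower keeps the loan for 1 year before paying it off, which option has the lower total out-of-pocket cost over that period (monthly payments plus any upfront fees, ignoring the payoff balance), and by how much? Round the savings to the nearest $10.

Offer Y by $4,400

Offer X: at 5.00% the monthly rate is 0.0041667, so the payment is 235,000 × 0.0041667 / (1 − 1.0041667^−120) = $2,492.54.
Offer Y: at 6.875% the monthly rate is 0.0057292, so the payment is 235,000 × 0.0057292 / (1 − 1.0057292^−120) = $2,713.43.
Over 12 months: Offer X costs 12 × $2,492.54 + $7,050.00 = $36,960.48; Offer Y costs 12 × $2,713.43 = $32,561.16.
Offer Y is cheaper by $36,960.48 − $32,561.16 = $4,399.32.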